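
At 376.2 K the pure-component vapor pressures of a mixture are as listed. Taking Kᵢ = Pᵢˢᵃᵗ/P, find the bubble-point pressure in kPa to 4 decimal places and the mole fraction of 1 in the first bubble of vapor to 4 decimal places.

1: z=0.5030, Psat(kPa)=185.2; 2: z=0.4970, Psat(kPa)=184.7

Pbub = 184.9515 kPa, y_1 = 0.5037

At the bubble point ψ → 0, so ΣzᵢKᵢ = 1 with Kᵢ = Pᵢˢᵃᵗ/P ⇒ P = ΣzᵢPᵢˢᵃᵗ.
P = 0.5030·185.2 + 0.4970·184.7 = 184.9515 kPa
yᵢ = zᵢPᵢˢᵃᵗ/P ⇒ y_1 = 0.5030·185.2/184.9515 = 0.5037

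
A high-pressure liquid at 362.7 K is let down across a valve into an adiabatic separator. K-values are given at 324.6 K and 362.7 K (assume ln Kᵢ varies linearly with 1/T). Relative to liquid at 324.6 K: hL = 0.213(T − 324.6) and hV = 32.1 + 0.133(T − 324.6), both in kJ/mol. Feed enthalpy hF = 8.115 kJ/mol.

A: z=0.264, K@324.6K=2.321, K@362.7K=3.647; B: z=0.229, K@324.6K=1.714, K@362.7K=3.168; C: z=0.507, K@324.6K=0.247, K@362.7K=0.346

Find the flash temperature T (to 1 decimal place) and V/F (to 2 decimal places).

Adiabatic flash: solve Rachford–Rice at each trial T, then check hF = ψ·hV(T) + (1−ψ)·hL(T).
  T = 324.6 K: K = (2.321, 1.714, 0.247), RR gives ψ = 0.161, H_out = 5.159 kJ/mol
  T = 362.7 K: K = (3.647, 3.168, 0.346), RR gives ψ = 0.544, H_out = 23.906 kJ/mol
  T = 343.6 K: K = (2.944, 2.368, 0.295), RR gives ψ = 0.393, H_out = 16.073 kJ/mol
  T = 334.1 K: K = (2.623, 2.024, 0.271), RR gives ψ = 0.293, H_out = 11.222 kJ/mol
  T = 329.4 K: K = (2.471, 1.866, 0.259), RR gives ψ = 0.233, H_out = 8.416 kJ/mol
  T = 327.0 K: K = (2.395, 1.789, 0.253), RR gives ψ = 0.198, H_out = 6.844 kJ/mol
Linear interpolation between T = 327.0 (H_out = 6.844) and T = 329.4 (H_out = 8.416) on hF = 8.115 gives T ≈ 328.9 K, at which ψ = 0.23.

T = 328.9 K, V/F = 0.23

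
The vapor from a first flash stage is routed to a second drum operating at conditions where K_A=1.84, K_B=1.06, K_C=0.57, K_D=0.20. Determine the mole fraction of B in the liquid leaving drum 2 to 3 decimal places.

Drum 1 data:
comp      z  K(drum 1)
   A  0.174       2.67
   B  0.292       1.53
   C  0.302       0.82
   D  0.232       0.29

x_B (drum 2) = 0.360

Drum 1:
Rachford–Rice: g(ψ₁) = Σ zᵢ(Kᵢ−1)/(1+ψ₁(Kᵢ−1)) = 0.
Feasibility: ΣzᵢKᵢ = 1.226, Σzᵢ/Kᵢ = 1.424 — both > 1, two phases present.
Newton iteration, ψ₁⁰ = 0.5:
  ψ₁ = 0.500: g = -0.0344, g' = -0.488 → ψ₁ = 0.430
  ψ₁ = 0.430: g = -0.0006, g' = -0.473 → ψ₁ = 0.428
Converged at ψ₁ = 0.428.
Drum-1 compositions:
  A: x = 0.101, y = 0.271
  B: x = 0.238, y = 0.364
  C: x = 0.327, y = 0.268
  D: x = 0.333, y = 0.097
Drum-2 feed = drum-1 vapor: z₂ = (0.2709, 0.3641, 0.2683, 0.0967).
Drum 2:
Rachford–Rice: g(ψ₂) = Σ zᵢ(Kᵢ−1)/(1+ψ₂(Kᵢ−1)) = 0.
Check two-phase: ΣzᵢKᵢ = 1.057 > 1 and Σzᵢ/Kᵢ = 1.445 > 1, so g(0) = 0.057 > 0 and g(1) = -0.445 < 0.
Newton iteration, ψ₂⁰ = 0.5:
  ψ₂ = 0.500: g = -0.0944, g' = -0.348 → ψ₂ = 0.229
  ψ₂ = 0.229: g = -0.0103, g' = -0.289 → ψ₂ = 0.194
  ψ₂ = 0.194: g = -0.0000, g' = -0.288 → ψ₂ = 0.193
Converged at ψ₂ = 0.193.
  A: x = 0.233, y = 0.429
  B: x = 0.360, y = 0.382
  C: x = 0.293, y = 0.167
  D: x = 0.114, y = 0.023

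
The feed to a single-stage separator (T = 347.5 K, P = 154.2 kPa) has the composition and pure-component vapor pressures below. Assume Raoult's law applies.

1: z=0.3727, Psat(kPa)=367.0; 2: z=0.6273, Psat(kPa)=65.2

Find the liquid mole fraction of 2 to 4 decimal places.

x_2 = 0.7051

Raoult's law: Kᵢ = Pᵢˢᵃᵗ/P = Pᵢˢᵃᵗ/154.2.
  K_1 = 367.0/154.2 = 2.380026, K_2 = 65.2/154.2 = 0.422827
Material balance + equilibrium reduce to Σ zᵢ(Kᵢ−1)/(1+ψ(Kᵢ−1)) = 0.
Check two-phase: ΣzᵢKᵢ = 1.1523 > 1 and Σzᵢ/Kᵢ = 1.6402 > 1, so g(0) = 0.1523 > 0 and g(1) = -0.6402 < 0.
Binary case is linear: z₁(K₁−1)(1+ψ(K₂−1)) + z₂(K₂−1)(1+ψ(K₁−1)) = 0
⇒ ψ = [z₁(K₁−1)+z₂(K₂−1)] / [−(K₁−1)(K₂−1)] = 0.15228/0.79651 = 0.1912
Compositions from xᵢ = zᵢ/(1+ψ(Kᵢ−1)), yᵢ = Kᵢxᵢ:
  1: x = 0.2949, y = 0.7019
  2: x = 0.7051, y = 0.2981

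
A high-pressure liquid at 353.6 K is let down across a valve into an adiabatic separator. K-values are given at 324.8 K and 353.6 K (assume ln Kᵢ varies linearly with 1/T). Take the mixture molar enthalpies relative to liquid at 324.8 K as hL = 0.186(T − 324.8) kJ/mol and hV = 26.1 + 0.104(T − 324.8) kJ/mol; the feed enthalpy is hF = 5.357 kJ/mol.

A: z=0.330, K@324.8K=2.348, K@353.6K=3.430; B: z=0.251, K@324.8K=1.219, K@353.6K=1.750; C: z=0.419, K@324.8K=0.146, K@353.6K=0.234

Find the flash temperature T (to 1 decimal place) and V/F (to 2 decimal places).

Adiabatic flash: solve Rachford–Rice at each trial T, then check hF = ψ·hV(T) + (1−ψ)·hL(T).
  T = 324.8 K: K = (2.348, 1.219, 0.146), RR gives ψ = 0.166, H_out = 4.320 kJ/mol
  T = 353.6 K: K = (3.430, 1.750, 0.234), RR gives ψ = 0.481, H_out = 16.772 kJ/mol
  T = 339.2 K: K = (2.861, 1.472, 0.187), RR gives ψ = 0.347, H_out = 11.329 kJ/mol
  T = 332.0 K: K = (2.597, 1.342, 0.166), RR gives ψ = 0.265, H_out = 8.105 kJ/mol
  T = 328.4 K: K = (2.471, 1.280, 0.156), RR gives ψ = 0.218, H_out = 6.298 kJ/mol
  T = 326.6 K: K = (2.409, 1.249, 0.151), RR gives ψ = 0.193, H_out = 5.333 kJ/mol
Linear interpolation between T = 326.6 (H_out = 5.333) and T = 328.4 (H_out = 6.298) on hF = 5.357 gives T ≈ 326.6 K, at which ψ = 0.19.

T = 326.6 K, V/F = 0.19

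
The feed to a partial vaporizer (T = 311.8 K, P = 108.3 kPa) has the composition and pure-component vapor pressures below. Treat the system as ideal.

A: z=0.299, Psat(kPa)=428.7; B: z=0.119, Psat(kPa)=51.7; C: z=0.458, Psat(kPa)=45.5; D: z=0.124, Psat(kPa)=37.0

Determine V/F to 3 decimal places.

Raoult's law: Kᵢ = Pᵢˢᵃᵗ/P = Pᵢˢᵃᵗ/108.3.
  K_A = 428.7/108.3 = 3.95845, K_B = 51.7/108.3 = 0.47738, K_C = 45.5/108.3 = 0.42013, K_D = 37.0/108.3 = 0.34164
Material balance + equilibrium reduce to Σ zᵢ(Kᵢ−1)/(1+V/F(Kᵢ−1)) = 0.
Feasibility: ΣzᵢKᵢ = 1.475, Σzᵢ/Kᵢ = 1.778 — both > 1, two phases present.
Iterate (Newton) starting at V/F = 0.47:
  V/F = 0.470: g = -0.1957, g' = -0.919 → V/F = 0.257
  V/F = 0.257: g = 0.0203, g' = -1.178 → V/F = 0.274
  V/F = 0.274: g = 0.0003, g' = -1.140 → V/F = 0.275
Converged at V/F = 0.275.

V/F = 0.275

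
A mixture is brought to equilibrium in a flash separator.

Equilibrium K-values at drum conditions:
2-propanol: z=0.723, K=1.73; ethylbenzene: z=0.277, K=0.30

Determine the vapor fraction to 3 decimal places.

Material balance + equilibrium reduce to Σ zᵢ(Kᵢ−1)/(1+ψ(Kᵢ−1)) = 0.
Feasibility: ΣzᵢKᵢ = 1.334, Σzᵢ/Kᵢ = 1.341 — both > 1, two phases present.
Newton–Raphson from ψ = 0.63:
  ψ = 0.630: g = 0.0147, g' = -0.615 → ψ = 0.654
  ψ = 0.654: g = -0.0003, g' = -0.638 → ψ = 0.653
Converged at ψ = 0.653.

ψ = 0.653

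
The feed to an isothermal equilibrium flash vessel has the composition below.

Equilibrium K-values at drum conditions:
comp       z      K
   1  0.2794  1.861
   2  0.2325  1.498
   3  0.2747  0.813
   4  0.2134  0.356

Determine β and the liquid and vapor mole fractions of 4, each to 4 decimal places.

Material balance + equilibrium reduce to Σ zᵢ(Kᵢ−1)/(1+β(Kᵢ−1)) = 0.
g(0) = ΣzᵢKᵢ − 1 = 0.1675 and g(1) = 1 − Σzᵢ/Kᵢ = -0.2427, so a root lies in (0, 1).
Newton–Raphson from β = 0.33:
  β = 0.3300: g = 0.05751, g' = -0.3218 → β = 0.5087
  β = 0.5087: g = -0.00150, g' = -0.3444 → β = 0.5044
Converged at β = 0.5044.
Compositions from xᵢ = zᵢ/(1+β(Kᵢ−1)), yᵢ = Kᵢxᵢ:
  1: x = 0.1948, y = 0.3625
  2: x = 0.1858, y = 0.2784
  3: x = 0.3033, y = 0.2466
  4: x = 0.3161, y = 0.1125

β = 0.5044, x_4 = 0.3161, y_4 = 0.1125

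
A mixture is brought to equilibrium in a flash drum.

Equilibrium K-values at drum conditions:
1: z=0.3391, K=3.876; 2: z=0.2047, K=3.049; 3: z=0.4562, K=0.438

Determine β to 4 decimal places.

Rachford–Rice: g(β) = Σ zᵢ(Kᵢ−1)/(1+β(Kᵢ−1)) = 0.
Feasibility: ΣzᵢKᵢ = 2.1383, Σzᵢ/Kᵢ = 1.1962 — both > 1, two phases present.
Newton iteration, β⁰ = 0.5:
  β = 0.5000: g = 0.25061, g' = -0.9603 → β = 0.7610
  β = 0.7610: g = 0.02178, g' = -0.8470 → β = 0.7867
  β = 0.7867: g = -0.00006, g' = -0.8524 → β = 0.7866
Converged at β = 0.7866.

β = 0.7866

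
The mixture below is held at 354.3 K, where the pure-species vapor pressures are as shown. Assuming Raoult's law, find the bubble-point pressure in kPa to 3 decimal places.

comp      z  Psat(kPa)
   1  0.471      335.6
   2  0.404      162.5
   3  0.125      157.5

Pbub = 243.405 kPa

At the bubble point ψ → 0, so ΣzᵢKᵢ = 1 with Kᵢ = Pᵢˢᵃᵗ/P ⇒ P = ΣzᵢPᵢˢᵃᵗ.
P = 0.471·335.6 + 0.404·162.5 + 0.125·157.5 = 243.405 kPa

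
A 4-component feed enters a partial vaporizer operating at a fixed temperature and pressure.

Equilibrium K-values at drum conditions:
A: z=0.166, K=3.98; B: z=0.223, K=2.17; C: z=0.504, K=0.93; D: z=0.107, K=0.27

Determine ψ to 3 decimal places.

ψ = 0.894

Rachford–Rice: g(ψ) = Σ zᵢ(Kᵢ−1)/(1+ψ(Kᵢ−1)) = 0.
Feasibility: ΣzᵢKᵢ = 1.642, Σzᵢ/Kᵢ = 1.083 — both > 1, two phases present.
Newton–Raphson from ψ = 0.44:
  ψ = 0.440: g = 0.2348, g' = -0.535 → ψ = 0.879
  ψ = 0.879: g = 0.0100, g' = -0.633 → ψ = 0.894
Converged at ψ = 0.894.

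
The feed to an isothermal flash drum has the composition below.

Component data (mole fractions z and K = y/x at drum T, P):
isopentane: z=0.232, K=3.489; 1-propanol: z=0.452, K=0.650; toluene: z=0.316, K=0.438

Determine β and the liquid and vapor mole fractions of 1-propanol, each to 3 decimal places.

Rachford–Rice: g(β) = Σ zᵢ(Kᵢ−1)/(1+β(Kᵢ−1)) = 0.
Feasibility: ΣzᵢKᵢ = 1.242, Σzᵢ/Kᵢ = 1.483 — both > 1, two phases present.
Newton–Raphson from β = 0.58:
  β = 0.580: g = -0.2257, g' = -0.548 → β = 0.168
  β = 0.168: g = 0.0431, g' = -0.899 → β = 0.216
  β = 0.216: g = 0.0024, g' = -0.802 → β = 0.219
Converged at β = 0.219.
Compositions from xᵢ = zᵢ/(1+β(Kᵢ−1)), yᵢ = Kᵢxᵢ:
  isopentane: x = 0.150, y = 0.524
  1-propanol: x = 0.489, y = 0.318
  toluene: x = 0.360, y = 0.158

β = 0.219, x_1-propanol = 0.489, y_1-propanol = 0.318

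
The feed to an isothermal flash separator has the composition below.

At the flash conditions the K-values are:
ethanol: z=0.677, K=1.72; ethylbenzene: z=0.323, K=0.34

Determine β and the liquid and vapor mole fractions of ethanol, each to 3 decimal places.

Binary case is linear: z₁(K₁−1)(1+β(K₂−1)) + z₂(K₂−1)(1+β(K₁−1)) = 0
⇒ β = [z₁(K₁−1)+z₂(K₂−1)] / [−(K₁−1)(K₂−1)] = 0.2743/0.4752 = 0.577
Compositions from xᵢ = zᵢ/(1+β(Kᵢ−1)), yᵢ = Kᵢxᵢ:
  ethanol: x = 0.478, y = 0.823
  ethylbenzene: x = 0.522, y = 0.177

β = 0.577, x_ethanol = 0.478, y_ethanol = 0.823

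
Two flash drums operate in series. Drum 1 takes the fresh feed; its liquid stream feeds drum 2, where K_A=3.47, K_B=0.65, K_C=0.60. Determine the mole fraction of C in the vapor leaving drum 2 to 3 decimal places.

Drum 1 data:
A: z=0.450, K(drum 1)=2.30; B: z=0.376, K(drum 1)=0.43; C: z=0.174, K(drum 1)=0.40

Drum 1:
Let ψ₁ = V/F and solve Σ zᵢ(Kᵢ−1)/(1+ψ₁(Kᵢ−1)) = 0.
Check two-phase: ΣzᵢKᵢ = 1.266 > 1 and Σzᵢ/Kᵢ = 1.505 > 1, so g(0) = 0.266 > 0 and g(1) = -0.505 < 0.
Newton iteration, ψ₁⁰ = 0.43:
  ψ₁ = 0.430: g = -0.0494, g' = -0.641 → ψ₁ = 0.353
Converged at ψ₁ = 0.353.
Drum-1 compositions:
  A: x = 0.308, y = 0.709
  B: x = 0.471, y = 0.202
  C: x = 0.221, y = 0.088
Drum-2 feed = drum-1 liquid: z₂ = (0.3084, 0.4708, 0.2208).
Drum 2:
Iterate (Newton) starting at ψ₂ = 0.34:
  ψ₂ = 0.340: g = 0.1247, g' = -0.677 → ψ₂ = 0.524
  ψ₂ = 0.524: g = 0.0184, g' = -0.500 → ψ₂ = 0.561
  ψ₂ = 0.561: g = 0.0004, g' = -0.479 → ψ₂ = 0.562
Converged at ψ₂ = 0.562.
  A: x = 0.129, y = 0.448
  B: x = 0.586, y = 0.381
  C: x = 0.285, y = 0.171

y_C (drum 2) = 0.171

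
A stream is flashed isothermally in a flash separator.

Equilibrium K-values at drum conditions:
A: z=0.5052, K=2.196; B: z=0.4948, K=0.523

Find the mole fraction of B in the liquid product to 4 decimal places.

x_B = 0.7149

Rachford–Rice: g(ψ) = Σ zᵢ(Kᵢ−1)/(1+ψ(Kᵢ−1)) = 0.
Check two-phase: ΣzᵢKᵢ = 1.3682 > 1 and Σzᵢ/Kᵢ = 1.1761 > 1, so g(0) = 0.3682 > 0 and g(1) = -0.1761 < 0.
Newton iteration, ψ⁰ = 0.69:
  ψ = 0.6900: g = -0.02078, g' = -0.4671 → ψ = 0.6455
  ψ = 0.6455: g = -0.00005, g' = -0.4652 → ψ = 0.6454
Converged at ψ = 0.6454.
Compositions from xᵢ = zᵢ/(1+ψ(Kᵢ−1)), yᵢ = Kᵢxᵢ:
  A: x = 0.2851, y = 0.6261
  B: x = 0.7149, y = 0.3739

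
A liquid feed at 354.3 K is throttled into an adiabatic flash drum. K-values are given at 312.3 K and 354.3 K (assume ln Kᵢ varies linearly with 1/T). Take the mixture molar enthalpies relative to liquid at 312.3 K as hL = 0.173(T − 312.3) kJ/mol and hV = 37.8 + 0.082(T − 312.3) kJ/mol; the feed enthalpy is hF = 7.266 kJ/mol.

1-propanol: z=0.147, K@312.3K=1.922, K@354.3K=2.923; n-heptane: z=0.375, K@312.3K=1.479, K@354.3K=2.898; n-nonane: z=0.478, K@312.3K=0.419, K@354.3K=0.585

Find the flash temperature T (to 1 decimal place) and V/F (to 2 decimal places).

Adiabatic flash: solve Rachford–Rice at each trial T, then check hF = ψ·hV(T) + (1−ψ)·hL(T).
  T = 312.3 K: K = (1.922, 1.479, 0.419), RR gives ψ = 0.102, H_out = 3.848 kJ/mol
  T = 354.3 K: K = (2.923, 2.898, 0.585), RR gives ψ = 1.000, H_out = 41.244 kJ/mol
  T = 333.3 K: K = (2.402, 2.115, 0.500), RR gives ψ = 0.643, H_out = 26.706 kJ/mol
  T = 322.8 K: K = (2.156, 1.779, 0.459), RR gives ψ = 0.420, H_out = 17.291 kJ/mol
  T = 317.6 K: K = (2.039, 1.626, 0.439), RR gives ψ = 0.280, H_out = 11.364 kJ/mol
  T = 315.0 K: K = (1.981, 1.553, 0.429), RR gives ψ = 0.198, H_out = 7.903 kJ/mol
  T = 313.6 K: K = (1.950, 1.514, 0.424), RR gives ψ = 0.150, H_out = 5.865 kJ/mol
Linear interpolation between T = 313.6 (H_out = 5.865) and T = 315.0 (H_out = 7.903) on hF = 7.266 gives T ≈ 314.6 K, at which ψ = 0.18.

T = 314.6 K, V/F = 0.18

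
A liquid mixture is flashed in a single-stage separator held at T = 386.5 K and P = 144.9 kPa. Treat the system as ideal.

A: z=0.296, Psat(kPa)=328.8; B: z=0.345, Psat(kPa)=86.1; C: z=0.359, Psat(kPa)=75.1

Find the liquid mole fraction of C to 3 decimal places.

x_C = 0.379

Raoult's law: Kᵢ = Pᵢˢᵃᵗ/P = Pᵢˢᵃᵗ/144.9.
  K_A = 328.8/144.9 = 2.26915, K_B = 86.1/144.9 = 0.59420, K_C = 75.1/144.9 = 0.51829
Newton iteration, V/F⁰ = 0.5:
  V/F = 0.500: g = -0.1736, g' = -0.412 → V/F = 0.079
  V/F = 0.079: g = 0.0170, g' = -0.544 → V/F = 0.110
  V/F = 0.110: g = 0.0004, g' = -0.522 → V/F = 0.111
Converged at V/F = 0.111.
Compositions from xᵢ = zᵢ/(1+V/F(Kᵢ−1)), yᵢ = Kᵢxᵢ:
  A: x = 0.259, y = 0.589
  B: x = 0.361, y = 0.215
  C: x = 0.379, y = 0.197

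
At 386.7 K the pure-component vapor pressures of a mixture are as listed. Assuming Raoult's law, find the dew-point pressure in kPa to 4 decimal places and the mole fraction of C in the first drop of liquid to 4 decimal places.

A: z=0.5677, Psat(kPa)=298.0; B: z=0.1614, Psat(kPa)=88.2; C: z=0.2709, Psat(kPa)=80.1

Pdew = 140.5089 kPa, x_C = 0.4752

At the dew point ψ → 1, so Σzᵢ/Kᵢ = 1 with Kᵢ = Pᵢˢᵃᵗ/P ⇒ 1/P = Σzᵢ/Pᵢˢᵃᵗ.
1/P = 0.5677/298.0 + 0.1614/88.2 + 0.2709/80.1 = 0.0071170 ⇒ P = 140.5089 kPa
xᵢ = zᵢP/Pᵢˢᵃᵗ ⇒ x_C = 0.2709·140.5089/80.1 = 0.4752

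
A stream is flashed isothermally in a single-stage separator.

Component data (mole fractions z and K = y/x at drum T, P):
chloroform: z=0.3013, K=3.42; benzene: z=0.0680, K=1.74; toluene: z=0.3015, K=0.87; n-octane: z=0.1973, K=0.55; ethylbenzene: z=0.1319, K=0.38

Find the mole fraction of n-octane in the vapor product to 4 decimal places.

Newton iteration, ψ⁰ = 0.63:
  ψ = 0.6300: g = 0.02234, g' = -0.5146 → ψ = 0.6734
  ψ = 0.6734: g = 0.00013, g' = -0.5096 → ψ = 0.6737
Converged at ψ = 0.6737.
Compositions from xᵢ = zᵢ/(1+ψ(Kᵢ−1)), yᵢ = Kᵢxᵢ:
  chloroform: x = 0.1146, y = 0.3918
  benzene: x = 0.0454, y = 0.0790
  toluene: x = 0.3304, y = 0.2875
  n-octane: x = 0.2831, y = 0.1557
  ethylbenzene: x = 0.2265, y = 0.0861

y_n-octane = 0.1557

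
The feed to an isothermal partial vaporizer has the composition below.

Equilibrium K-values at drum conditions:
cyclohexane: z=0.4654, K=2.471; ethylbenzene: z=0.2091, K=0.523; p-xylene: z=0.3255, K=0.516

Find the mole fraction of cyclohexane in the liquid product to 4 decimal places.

x_cyclohexane = 0.2465

Newton iteration, β⁰ = 0.34:
  β = 0.3400: g = 0.14874, g' = -0.6245 → β = 0.5782
  β = 0.5782: g = 0.01348, g' = -0.5318 → β = 0.6035
  β = 0.6035: g = 0.00004, g' = -0.5286 → β = 0.6036
Converged at β = 0.6036.
Compositions from xᵢ = zᵢ/(1+β(Kᵢ−1)), yᵢ = Kᵢxᵢ:
  cyclohexane: x = 0.2465, y = 0.6091
  ethylbenzene: x = 0.2936, y = 0.1536
  p-xylene: x = 0.4598, y = 0.2373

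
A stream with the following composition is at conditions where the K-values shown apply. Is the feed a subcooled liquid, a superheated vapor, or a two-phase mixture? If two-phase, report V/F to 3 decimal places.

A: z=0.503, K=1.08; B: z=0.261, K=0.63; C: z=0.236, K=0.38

subcooled liquid

ΣzᵢKᵢ = 0.797; Σzᵢ/Kᵢ = 1.501.
Since ΣzᵢKᵢ < 1 the mixture is below its bubble point — single liquid phase.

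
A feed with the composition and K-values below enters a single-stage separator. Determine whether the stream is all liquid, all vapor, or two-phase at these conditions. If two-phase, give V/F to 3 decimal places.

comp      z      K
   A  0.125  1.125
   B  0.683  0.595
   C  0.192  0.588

all liquid

ΣzᵢKᵢ = 0.660; Σzᵢ/Kᵢ = 1.586.
Since ΣzᵢKᵢ < 1 the mixture is below its bubble point — single liquid phase.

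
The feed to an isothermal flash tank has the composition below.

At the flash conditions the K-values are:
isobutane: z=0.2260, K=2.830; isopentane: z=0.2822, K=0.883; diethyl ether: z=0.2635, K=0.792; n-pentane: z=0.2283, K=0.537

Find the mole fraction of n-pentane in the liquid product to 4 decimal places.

Material balance + equilibrium reduce to Σ zᵢ(Kᵢ−1)/(1+ψ(Kᵢ−1)) = 0.
Feasibility: ΣzᵢKᵢ = 1.2201, Σzᵢ/Kᵢ = 1.1573 — both > 1, two phases present.
Iterate (Newton) starting at ψ = 0.5:
  ψ = 0.5000: g = -0.01781, g' = -0.3078 → ψ = 0.4421
  ψ = 0.4421: g = 0.00052, g' = -0.3268 → ψ = 0.4437
Converged at ψ = 0.4437.
Compositions from xᵢ = zᵢ/(1+ψ(Kᵢ−1)), yᵢ = Kᵢxᵢ:
  isobutane: x = 0.1247, y = 0.3530
  isopentane: x = 0.2977, y = 0.2628
  diethyl ether: x = 0.2903, y = 0.2299
  n-pentane: x = 0.2873, y = 0.1543

x_n-pentane = 0.2873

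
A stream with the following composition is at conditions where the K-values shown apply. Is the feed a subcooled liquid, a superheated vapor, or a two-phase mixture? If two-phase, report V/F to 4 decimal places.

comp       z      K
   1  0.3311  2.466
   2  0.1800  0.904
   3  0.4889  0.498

two-phase, V/F = 0.3605

ΣzᵢKᵢ = 1.2227; Σzᵢ/Kᵢ = 1.3151.
Both exceed 1, so a two-phase solution exists.
Iterate (Newton) starting at ψ = 0.5:
  ψ = 0.5000: g = -0.06574, g' = -0.4584 → ψ = 0.3566
  ψ = 0.3566: g = 0.00193, g' = -0.4914 → ψ = 0.3605
Converged at ψ = 0.3605.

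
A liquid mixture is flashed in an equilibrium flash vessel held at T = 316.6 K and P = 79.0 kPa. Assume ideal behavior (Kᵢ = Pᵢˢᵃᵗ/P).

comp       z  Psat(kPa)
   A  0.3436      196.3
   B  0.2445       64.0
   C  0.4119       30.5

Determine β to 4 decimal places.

β = 0.2897

Raoult's law: Kᵢ = Pᵢˢᵃᵗ/P = Pᵢˢᵃᵗ/79.0.
  K_A = 196.3/79.0 = 2.484810, K_B = 64.0/79.0 = 0.810127, K_C = 30.5/79.0 = 0.386076
Material balance + equilibrium reduce to Σ zᵢ(Kᵢ−1)/(1+β(Kᵢ−1)) = 0.
Feasibility: ΣzᵢKᵢ = 1.2109, Σzᵢ/Kᵢ = 1.5070 — both > 1, two phases present.
Newton iteration, β⁰ = 0.52:
  β = 0.5200: g = -0.13507, g' = -0.5871 → β = 0.2899
  β = 0.2899: g = -0.00011, g' = -0.6098 → β = 0.2897
Converged at β = 0.2897.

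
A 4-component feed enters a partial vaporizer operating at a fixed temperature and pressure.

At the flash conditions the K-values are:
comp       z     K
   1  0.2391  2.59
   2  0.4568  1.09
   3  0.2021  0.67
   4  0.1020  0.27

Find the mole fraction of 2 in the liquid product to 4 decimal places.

x_2 = 0.4316

Material balance + equilibrium reduce to Σ zᵢ(Kᵢ−1)/(1+β(Kᵢ−1)) = 0.
Feasibility: ΣzᵢKᵢ = 1.2801, Σzᵢ/Kᵢ = 1.1908 — both > 1, two phases present.
Newton iteration, β⁰ = 0.5:
  β = 0.5000: g = 0.05400, g' = -0.3574 → β = 0.6511
  β = 0.6511: g = -0.00123, g' = -0.3824 → β = 0.6479
Converged at β = 0.6479.
Compositions from xᵢ = zᵢ/(1+β(Kᵢ−1)), yᵢ = Kᵢxᵢ:
  1: x = 0.1178, y = 0.3050
  2: x = 0.4316, y = 0.4705
  3: x = 0.2571, y = 0.1722
  4: x = 0.1935, y = 0.0523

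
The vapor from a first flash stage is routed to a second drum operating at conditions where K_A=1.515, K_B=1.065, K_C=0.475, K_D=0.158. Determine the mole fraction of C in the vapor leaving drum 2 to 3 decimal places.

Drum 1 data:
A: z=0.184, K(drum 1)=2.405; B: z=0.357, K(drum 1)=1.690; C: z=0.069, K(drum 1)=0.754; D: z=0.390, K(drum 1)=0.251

y_C (drum 2) = 0.031

Drum 1:
Rachford–Rice: g(ψ₁) = Σ zᵢ(Kᵢ−1)/(1+ψ₁(Kᵢ−1)) = 0.
Feasibility: ΣzᵢKᵢ = 1.196, Σzᵢ/Kᵢ = 1.933 — both > 1, two phases present.
Newton–Raphson from ψ₁ = 0.5:
  ψ₁ = 0.500: g = -0.1514, g' = -0.784 → ψ₁ = 0.307
  ψ₁ = 0.307: g = -0.0138, g' = -0.667 → ψ₁ = 0.286
Converged at ψ₁ = 0.286.
Drum-1 compositions:
  A: x = 0.131, y = 0.316
  B: x = 0.298, y = 0.504
  C: x = 0.074, y = 0.056
  D: x = 0.496, y = 0.125
Drum-2 feed = drum-1 vapor: z₂ = (0.3156, 0.5038, 0.0560, 0.1246).
Drum 2:
Iterate (Newton) starting at ψ₂ = 0.5:
  ψ₂ = 0.500: g = -0.0601, g' = -0.347 → ψ₂ = 0.327
  ψ₂ = 0.327: g = -0.0090, g' = -0.254 → ψ₂ = 0.291
  ψ₂ = 0.291: g = -0.0002, g' = -0.242 → ψ₂ = 0.290
Converged at ψ₂ = 0.290.
  A: x = 0.275, y = 0.416
  B: x = 0.494, y = 0.527
  C: x = 0.066, y = 0.031
  D: x = 0.165, y = 0.026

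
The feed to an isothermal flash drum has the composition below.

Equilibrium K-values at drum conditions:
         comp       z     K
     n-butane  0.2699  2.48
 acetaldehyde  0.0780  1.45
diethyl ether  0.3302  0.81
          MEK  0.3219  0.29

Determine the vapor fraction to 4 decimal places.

ψ = 0.2148

Rachford–Rice: g(ψ) = Σ zᵢ(Kᵢ−1)/(1+ψ(Kᵢ−1)) = 0.
Check two-phase: ΣzᵢKᵢ = 1.1433 > 1 and Σzᵢ/Kᵢ = 1.6803 > 1, so g(0) = 0.1433 > 0 and g(1) = -0.6803 < 0.
Newton iteration, ψ⁰ = 0.5:
  ψ = 0.5000: g = -0.16544, g' = -0.6104 → ψ = 0.2290
  ψ = 0.2290: g = -0.00833, g' = -0.5872 → ψ = 0.2148
Converged at ψ = 0.2148.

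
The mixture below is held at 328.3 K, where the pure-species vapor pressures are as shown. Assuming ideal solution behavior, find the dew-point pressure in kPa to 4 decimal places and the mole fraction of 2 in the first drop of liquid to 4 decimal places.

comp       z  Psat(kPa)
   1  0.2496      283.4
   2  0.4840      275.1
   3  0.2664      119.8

Pdew = 205.6005 kPa, x_2 = 0.3617

At the dew point ψ → 1, so Σzᵢ/Kᵢ = 1 with Kᵢ = Pᵢˢᵃᵗ/P ⇒ 1/P = Σzᵢ/Pᵢˢᵃᵗ.
1/P = 0.2496/283.4 + 0.4840/275.1 + 0.2664/119.8 = 0.0048638 ⇒ P = 205.6005 kPa
xᵢ = zᵢP/Pᵢˢᵃᵗ ⇒ x_2 = 0.4840·205.6005/275.1 = 0.3617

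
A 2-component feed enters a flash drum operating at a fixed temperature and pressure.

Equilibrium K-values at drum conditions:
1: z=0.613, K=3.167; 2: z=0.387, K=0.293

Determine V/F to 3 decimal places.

V/F = 0.688

Newton iteration, V/F⁰ = 0.66:
  V/F = 0.660: g = 0.0336, g' = -1.167 → V/F = 0.689
  V/F = 0.689: g = -0.0004, g' = -1.198 → V/F = 0.688
Converged at V/F = 0.688.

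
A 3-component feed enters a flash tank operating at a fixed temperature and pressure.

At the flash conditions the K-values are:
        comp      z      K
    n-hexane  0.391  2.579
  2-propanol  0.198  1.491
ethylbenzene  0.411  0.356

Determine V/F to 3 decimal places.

V/F = 0.546

Iterate (Newton) starting at V/F = 0.37:
  V/F = 0.370: g = 0.1245, g' = -0.716 → V/F = 0.544
  V/F = 0.544: g = 0.0016, g' = -0.716 → V/F = 0.546
Converged at V/F = 0.546.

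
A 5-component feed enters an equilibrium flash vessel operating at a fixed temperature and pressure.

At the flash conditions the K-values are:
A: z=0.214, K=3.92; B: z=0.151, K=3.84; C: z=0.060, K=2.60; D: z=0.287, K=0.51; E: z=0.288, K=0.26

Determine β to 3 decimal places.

Newton–Raphson from β = 0.5:
  β = 0.500: g = -0.0400, g' = -1.075 → β = 0.463
Converged at β = 0.463.

β = 0.463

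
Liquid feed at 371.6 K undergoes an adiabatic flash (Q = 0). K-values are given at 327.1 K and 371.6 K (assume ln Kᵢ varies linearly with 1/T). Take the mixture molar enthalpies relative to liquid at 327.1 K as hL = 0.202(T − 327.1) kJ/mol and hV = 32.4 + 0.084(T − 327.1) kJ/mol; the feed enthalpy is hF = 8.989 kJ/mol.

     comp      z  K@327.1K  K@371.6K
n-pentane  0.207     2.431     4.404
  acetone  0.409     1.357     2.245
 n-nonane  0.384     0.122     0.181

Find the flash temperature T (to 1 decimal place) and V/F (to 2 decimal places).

Adiabatic flash: solve Rachford–Rice at each trial T, then check hF = ψ·hV(T) + (1−ψ)·hL(T).
  T = 327.1 K: K = (2.431, 1.357, 0.122), RR gives ψ = 0.142, H_out = 4.600 kJ/mol
  T = 371.6 K: K = (4.404, 2.245, 0.181), RR gives ψ = 0.532, H_out = 23.425 kJ/mol
  T = 349.4 K: K = (3.337, 1.775, 0.151), RR gives ψ = 0.398, H_out = 16.352 kJ/mol
  T = 338.2 K: K = (2.861, 1.558, 0.136), RR gives ψ = 0.294, H_out = 11.389 kJ/mol
  T = 332.6 K: K = (2.639, 1.455, 0.129), RR gives ψ = 0.226, H_out = 8.273 kJ/mol
  T = 335.4 K: K = (2.749, 1.506, 0.132), RR gives ψ = 0.262, H_out = 9.898 kJ/mol
  T = 334.0 K: K = (2.693, 1.480, 0.131), RR gives ψ = 0.244, H_out = 9.104 kJ/mol
Linear interpolation between T = 332.6 (H_out = 8.273) and T = 334.0 (H_out = 9.104) on hF = 8.989 gives T ≈ 333.8 K, at which ψ = 0.24.

T = 333.8 K, V/F = 0.24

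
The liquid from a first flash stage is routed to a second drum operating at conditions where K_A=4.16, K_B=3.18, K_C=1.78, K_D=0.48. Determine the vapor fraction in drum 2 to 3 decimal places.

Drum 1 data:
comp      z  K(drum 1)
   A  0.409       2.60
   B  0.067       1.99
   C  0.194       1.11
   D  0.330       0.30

V/F (drum 2) = 0.506

Drum 1:
Rachford–Rice: g(ψ₁) = Σ zᵢ(Kᵢ−1)/(1+ψ₁(Kᵢ−1)) = 0.
Feasibility: ΣzᵢKᵢ = 1.511, Σzᵢ/Kᵢ = 1.466 — both > 1, two phases present.
Iterate (Newton) starting at ψ₁ = 0.61:
  ψ₁ = 0.610: g = -0.0106, g' = -0.788 → ψ₁ = 0.597
  ψ₁ = 0.597: g = -0.0001, g' = -0.779 → ψ₁ = 0.596
Converged at ψ₁ = 0.596.
Drum-1 compositions:
  A: x = 0.209, y = 0.544
  B: x = 0.042, y = 0.084
  C: x = 0.182, y = 0.202
  D: x = 0.567, y = 0.170
Drum-2 feed = drum-1 liquid: z₂ = (0.2093, 0.0421, 0.1821, 0.5665).
Drum 2:
Iterate (Newton) starting at ψ₂ = 0.61:
  ψ₂ = 0.610: g = -0.0699, g' = -0.660 → ψ₂ = 0.504
  ψ₂ = 0.504: g = 0.0015, g' = -0.695 → ψ₂ = 0.506
Converged at ψ₂ = 0.506.
  A: x = 0.081, y = 0.335
  B: x = 0.020, y = 0.064
  C: x = 0.131, y = 0.232
  D: x = 0.769, y = 0.369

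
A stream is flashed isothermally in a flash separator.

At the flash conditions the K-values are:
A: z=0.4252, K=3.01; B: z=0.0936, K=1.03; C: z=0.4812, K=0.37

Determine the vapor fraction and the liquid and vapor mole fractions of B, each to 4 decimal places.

ψ = 0.4838, x_B = 0.0923, y_B = 0.0950

Let ψ = V/F and solve Σ zᵢ(Kᵢ−1)/(1+ψ(Kᵢ−1)) = 0.
g(0) = ΣzᵢKᵢ − 1 = 0.5543 and g(1) = 1 − Σzᵢ/Kᵢ = -0.5327, so a root lies in (0, 1).
Iterate (Newton) starting at ψ = 0.5:
  ψ = 0.5000: g = -0.01354, g' = -0.8344 → ψ = 0.4838
Converged at ψ = 0.4838.
Compositions from xᵢ = zᵢ/(1+ψ(Kᵢ−1)), yᵢ = Kᵢxᵢ:
  A: x = 0.2156, y = 0.6489
  B: x = 0.0923, y = 0.0950
  C: x = 0.6922, y = 0.2561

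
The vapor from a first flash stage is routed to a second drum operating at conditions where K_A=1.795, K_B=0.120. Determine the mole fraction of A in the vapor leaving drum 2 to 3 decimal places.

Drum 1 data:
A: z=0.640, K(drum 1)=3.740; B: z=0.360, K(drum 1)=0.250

Drum 1:
Binary case is linear: z₁(K₁−1)(1+ψ₁(K₂−1)) + z₂(K₂−1)(1+ψ₁(K₁−1)) = 0
⇒ ψ₁ = [z₁(K₁−1)+z₂(K₂−1)] / [−(K₁−1)(K₂−1)] = 1.4836/2.0550 = 0.722
Drum-1 compositions:
  A: x = 0.215, y = 0.804
  B: x = 0.785, y = 0.196
Drum-2 feed = drum-1 vapor: z₂ = (0.8037, 0.1963).
Drum 2:
Rachford–Rice: g(ψ₂) = Σ zᵢ(Kᵢ−1)/(1+ψ₂(Kᵢ−1)) = 0.
g(0) = ΣzᵢKᵢ − 1 = 0.466 and g(1) = 1 − Σzᵢ/Kᵢ = -1.083, so a root lies in (0, 1).
Binary case is linear: z₁(K₁−1)(1+ψ₂(K₂−1)) + z₂(K₂−1)(1+ψ₂(K₁−1)) = 0
⇒ ψ₂ = [z₁(K₁−1)+z₂(K₂−1)] / [−(K₁−1)(K₂−1)] = 0.4662/0.6996 = 0.666
  A: x = 0.525, y = 0.943
  B: x = 0.475, y = 0.057

y_A (drum 2) = 0.943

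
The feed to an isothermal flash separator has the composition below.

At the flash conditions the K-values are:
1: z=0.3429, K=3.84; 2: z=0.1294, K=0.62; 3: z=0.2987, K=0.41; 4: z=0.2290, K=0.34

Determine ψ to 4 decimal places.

ψ = 0.3625

Material balance + equilibrium reduce to Σ zᵢ(Kᵢ−1)/(1+ψ(Kᵢ−1)) = 0.
Check two-phase: ΣzᵢKᵢ = 1.5973 > 1 and Σzᵢ/Kᵢ = 1.7001 > 1, so g(0) = 0.5973 > 0 and g(1) = -0.7001 < 0.
Newton–Raphson from ψ = 0.5:
  ψ = 0.5000: g = -0.13385, g' = -0.9321 → ψ = 0.3564
  ψ = 0.3564: g = 0.00631, g' = -1.0453 → ψ = 0.3624
  ψ = 0.3624: g = 0.00002, g' = -1.0373 → ψ = 0.3625
Converged at ψ = 0.3625.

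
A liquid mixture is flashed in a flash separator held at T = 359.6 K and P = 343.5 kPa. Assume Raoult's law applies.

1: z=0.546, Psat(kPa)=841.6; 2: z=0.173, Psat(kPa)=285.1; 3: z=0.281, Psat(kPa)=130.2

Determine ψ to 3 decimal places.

Raoult's law: Kᵢ = Pᵢˢᵃᵗ/P = Pᵢˢᵃᵗ/343.5.
  K_1 = 841.6/343.5 = 2.45007, K_2 = 285.1/343.5 = 0.82999, K_3 = 130.2/343.5 = 0.37904
Material balance + equilibrium reduce to Σ zᵢ(Kᵢ−1)/(1+ψ(Kᵢ−1)) = 0.
Feasibility: ΣzᵢKᵢ = 1.588, Σzᵢ/Kᵢ = 1.173 — both > 1, two phases present.
Newton iteration, ψ⁰ = 0.5:
  ψ = 0.500: g = 0.1738, g' = -0.620 → ψ = 0.780
  ψ = 0.780: g = -0.0010, g' = -0.667 → ψ = 0.779
Converged at ψ = 0.779.

ψ = 0.779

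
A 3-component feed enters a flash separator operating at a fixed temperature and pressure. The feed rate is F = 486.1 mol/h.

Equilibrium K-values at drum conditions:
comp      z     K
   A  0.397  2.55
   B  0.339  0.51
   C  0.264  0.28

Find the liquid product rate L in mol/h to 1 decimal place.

Material balance + equilibrium reduce to Σ zᵢ(Kᵢ−1)/(1+V/F(Kᵢ−1)) = 0.
g(0) = ΣzᵢKᵢ − 1 = 0.259 and g(1) = 1 − Σzᵢ/Kᵢ = -0.763, so a root lies in (0, 1).
Newton iteration, V/F⁰ = 0.5:
  V/F = 0.500: g = -0.1703, g' = -0.780 → V/F = 0.282
  V/F = 0.282: g = -0.0027, g' = -0.787 → V/F = 0.278
Converged at V/F = 0.278.
Then V = V/F·F = 0.2781·486.1 = 135.2 mol/h and L = F − V = 350.9 mol/h.

L = 350.9 mol/h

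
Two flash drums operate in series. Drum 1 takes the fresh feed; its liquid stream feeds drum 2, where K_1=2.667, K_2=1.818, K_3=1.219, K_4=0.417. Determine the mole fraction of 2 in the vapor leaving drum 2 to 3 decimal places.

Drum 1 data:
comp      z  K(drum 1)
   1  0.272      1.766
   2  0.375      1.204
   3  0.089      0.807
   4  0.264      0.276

y_2 (drum 2) = 0.390

Drum 1:
Material balance + equilibrium reduce to Σ zᵢ(Kᵢ−1)/(1+ψ₁(Kᵢ−1)) = 0.
Feasibility: ΣzᵢKᵢ = 1.077, Σzᵢ/Kᵢ = 1.532 — both > 1, two phases present.
Newton–Raphson from ψ₁ = 0.5:
  ψ₁ = 0.500: g = -0.0985, g' = -0.440 → ψ₁ = 0.276
  ψ₁ = 0.276: g = -0.0127, g' = -0.343 → ψ₁ = 0.239
Converged at ψ₁ = 0.239.
Drum-1 compositions:
  1: x = 0.230, y = 0.406
  2: x = 0.358, y = 0.431
  3: x = 0.093, y = 0.075
  4: x = 0.319, y = 0.088
Drum-2 feed = drum-1 liquid: z₂ = (0.2299, 0.3576, 0.0933, 0.3192).
Drum 2:
Let ψ₂ = V/F and solve Σ zᵢ(Kᵢ−1)/(1+ψ₂(Kᵢ−1)) = 0.
Check two-phase: ΣzᵢKᵢ = 1.510 > 1 and Σzᵢ/Kᵢ = 1.125 > 1, so g(0) = 0.510 > 0 and g(1) = -0.125 < 0.
Newton iteration, ψ₂⁰ = 0.35:
  ψ₂ = 0.350: g = 0.2547, g' = -0.575 → ψ₂ = 0.793
  ψ₂ = 0.793: g = 0.0137, g' = -0.585 → ψ₂ = 0.817
  ψ₂ = 0.817: g = -0.0002, g' = -0.599 → ψ₂ = 0.816
Converged at ψ₂ = 0.816.
  1: x = 0.097, y = 0.260
  2: x = 0.214, y = 0.390
  3: x = 0.079, y = 0.096
  4: x = 0.609, y = 0.254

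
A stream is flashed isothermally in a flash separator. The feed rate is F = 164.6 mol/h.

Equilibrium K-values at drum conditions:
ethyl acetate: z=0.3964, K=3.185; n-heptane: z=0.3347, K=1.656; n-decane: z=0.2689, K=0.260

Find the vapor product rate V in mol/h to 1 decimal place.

V = 127.6 mol/h

Material balance + equilibrium reduce to Σ zᵢ(Kᵢ−1)/(1+ψ(Kᵢ−1)) = 0.
g(0) = ΣzᵢKᵢ − 1 = 0.8867 and g(1) = 1 − Σzᵢ/Kᵢ = -0.3608, so a root lies in (0, 1).
Newton iteration, ψ⁰ = 0.5:
  ψ = 0.5000: g = 0.26341, g' = -0.8849 → ψ = 0.7977
  ψ = 0.7977: g = -0.02575, g' = -1.1908 → ψ = 0.7760
  ψ = 0.7760: g = -0.00060, g' = -1.1361 → ψ = 0.7755
Converged at ψ = 0.7755.
Then V = ψ·F = 0.7755·164.6 = 127.6 mol/h and L = F − V = 37.0 mol/h.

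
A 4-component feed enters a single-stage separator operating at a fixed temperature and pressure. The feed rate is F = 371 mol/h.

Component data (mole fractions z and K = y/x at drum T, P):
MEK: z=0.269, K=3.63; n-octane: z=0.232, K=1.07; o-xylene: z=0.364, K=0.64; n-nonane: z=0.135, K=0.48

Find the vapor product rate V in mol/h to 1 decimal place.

V = 240.7 mol/h

Let ψ = V/F and solve Σ zᵢ(Kᵢ−1)/(1+ψ(Kᵢ−1)) = 0.
Feasibility: ΣzᵢKᵢ = 1.522, Σzᵢ/Kᵢ = 1.141 — both > 1, two phases present.
Iterate (Newton) starting at ψ = 0.64:
  ψ = 0.640: g = 0.0037, g' = -0.421 → ψ = 0.649
Converged at ψ = 0.649.
Then V = ψ·F = 0.6489·371 = 240.7 mol/h and L = F − V = 130.3 mol/h.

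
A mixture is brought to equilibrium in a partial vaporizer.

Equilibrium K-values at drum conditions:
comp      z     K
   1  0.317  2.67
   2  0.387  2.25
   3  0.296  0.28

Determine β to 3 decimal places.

Material balance + equilibrium reduce to Σ zᵢ(Kᵢ−1)/(1+β(Kᵢ−1)) = 0.
g(0) = ΣzᵢKᵢ − 1 = 0.800 and g(1) = 1 − Σzᵢ/Kᵢ = -0.348, so a root lies in (0, 1).
Iterate (Newton) starting at β = 0.5:
  β = 0.500: g = 0.2532, g' = -0.866 → β = 0.792
  β = 0.792: g = -0.0252, g' = -1.148 → β = 0.770
Converged at β = 0.770.

β = 0.770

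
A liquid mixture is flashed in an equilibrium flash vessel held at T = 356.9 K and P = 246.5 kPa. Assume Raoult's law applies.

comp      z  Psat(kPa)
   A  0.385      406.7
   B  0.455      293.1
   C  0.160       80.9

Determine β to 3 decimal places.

Raoult's law: Kᵢ = Pᵢˢᵃᵗ/P = Pᵢˢᵃᵗ/246.5.
  K_A = 406.7/246.5 = 1.64990, K_B = 293.1/246.5 = 1.18905, K_C = 80.9/246.5 = 0.32819
Let β = V/F and solve Σ zᵢ(Kᵢ−1)/(1+β(Kᵢ−1)) = 0.
g(0) = ΣzᵢKᵢ − 1 = 0.229 and g(1) = 1 − Σzᵢ/Kᵢ = -0.104, so a root lies in (0, 1).
Newton–Raphson from β = 0.35:
  β = 0.350: g = 0.1440, g' = -0.246 → β = 0.936
  β = 0.936: g = -0.0610, g' = -0.599 → β = 0.834
  β = 0.834: g = -0.0080, g' = -0.454 → β = 0.817
  β = 0.817: g = -0.0002, g' = -0.436 → β = 0.816
Converged at β = 0.816.

β = 0.816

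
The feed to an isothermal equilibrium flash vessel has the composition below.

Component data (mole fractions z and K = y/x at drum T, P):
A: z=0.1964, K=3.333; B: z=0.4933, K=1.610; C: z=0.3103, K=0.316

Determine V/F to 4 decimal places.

Newton iteration, V/F⁰ = 0.38:
  V/F = 0.3800: g = 0.20038, g' = -0.6864 → V/F = 0.6719
  V/F = 0.6719: g = -0.00087, g' = -0.7516 → V/F = 0.6708
Converged at V/F = 0.6708.

V/F = 0.6708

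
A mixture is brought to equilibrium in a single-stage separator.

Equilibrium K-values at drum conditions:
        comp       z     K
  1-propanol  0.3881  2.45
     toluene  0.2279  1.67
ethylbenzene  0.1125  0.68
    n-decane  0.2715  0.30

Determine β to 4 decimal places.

Newton–Raphson from β = 0.5:
  β = 0.5000: g = 0.10536, g' = -0.6628 → β = 0.6590
  β = 0.6590: g = -0.00469, g' = -0.7395 → β = 0.6526
Converged at β = 0.6526.

β = 0.6526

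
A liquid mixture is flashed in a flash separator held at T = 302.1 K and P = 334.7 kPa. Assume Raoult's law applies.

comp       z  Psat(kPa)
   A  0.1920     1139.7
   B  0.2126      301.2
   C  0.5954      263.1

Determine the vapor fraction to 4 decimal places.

Raoult's law: Kᵢ = Pᵢˢᵃᵗ/P = Pᵢˢᵃᵗ/334.7.
  K_A = 1139.7/334.7 = 3.405139, K_B = 301.2/334.7 = 0.899910, K_C = 263.1/334.7 = 0.786077
Material balance + equilibrium reduce to Σ zᵢ(Kᵢ−1)/(1+ψ(Kᵢ−1)) = 0.
g(0) = ΣzᵢKᵢ − 1 = 0.3131 and g(1) = 1 − Σzᵢ/Kᵢ = -0.0501, so a root lies in (0, 1).
Iterate (Newton) starting at ψ = 0.51:
  ψ = 0.5100: g = 0.04200, g' = -0.2607 → ψ = 0.6711
  ψ = 0.6711: g = 0.00512, g' = -0.2021 → ψ = 0.6964
  ψ = 0.6964: g = 0.00009, g' = -0.1953 → ψ = 0.6969
Converged at ψ = 0.6969.

ψ = 0.6969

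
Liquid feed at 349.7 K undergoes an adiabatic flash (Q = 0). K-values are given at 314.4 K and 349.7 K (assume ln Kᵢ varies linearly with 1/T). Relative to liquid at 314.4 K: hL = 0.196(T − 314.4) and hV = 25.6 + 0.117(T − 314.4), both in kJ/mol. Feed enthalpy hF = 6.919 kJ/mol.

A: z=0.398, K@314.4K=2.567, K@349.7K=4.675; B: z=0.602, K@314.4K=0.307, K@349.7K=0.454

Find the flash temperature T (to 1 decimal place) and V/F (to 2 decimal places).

Adiabatic flash: solve Rachford–Rice at each trial T, then check hF = ψ·hV(T) + (1−ψ)·hL(T).
  T = 314.4 K: K = (2.567, 0.307), RR gives ψ = 0.190, H_out = 4.868 kJ/mol
  T = 349.7 K: K = (4.675, 0.454), RR gives ψ = 0.565, H_out = 19.810 kJ/mol
  T = 332.0 K: K = (3.517, 0.377), RR gives ψ = 0.400, H_out = 13.126 kJ/mol
  T = 323.2 K: K = (3.018, 0.341), RR gives ψ = 0.306, H_out = 9.339 kJ/mol
  T = 318.8 K: K = (2.786, 0.324), RR gives ψ = 0.252, H_out = 7.217 kJ/mol
  T = 316.6 K: K = (2.675, 0.315), RR gives ψ = 0.222, H_out = 6.075 kJ/mol
Linear interpolation between T = 316.6 (H_out = 6.075) and T = 318.8 (H_out = 7.217) on hF = 6.919 gives T ≈ 318.2 K, at which ψ = 0.24.

T = 318.2 K, V/F = 0.24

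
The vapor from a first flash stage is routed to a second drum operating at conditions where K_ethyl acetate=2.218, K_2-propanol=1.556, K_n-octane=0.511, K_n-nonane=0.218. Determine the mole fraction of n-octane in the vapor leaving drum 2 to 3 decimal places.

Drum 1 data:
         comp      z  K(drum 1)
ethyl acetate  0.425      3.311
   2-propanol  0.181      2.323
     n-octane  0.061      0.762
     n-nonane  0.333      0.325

y_n-octane (drum 2) = 0.044

Drum 1:
Let ψ₁ = V/F and solve Σ zᵢ(Kᵢ−1)/(1+ψ₁(Kᵢ−1)) = 0.
Feasibility: ΣzᵢKᵢ = 1.982, Σzᵢ/Kᵢ = 1.311 — both > 1, two phases present.
Newton–Raphson from ψ₁ = 0.36:
  ψ₁ = 0.360: g = 0.3855, g' = -1.091 → ψ₁ = 0.714
  ψ₁ = 0.714: g = 0.0429, g' = -0.977 → ψ₁ = 0.757
Converged at ψ₁ = 0.757.
Drum-1 compositions:
  ethyl acetate: x = 0.155, y = 0.512
  2-propanol: x = 0.090, y = 0.210
  n-octane: x = 0.074, y = 0.057
  n-nonane: x = 0.681, y = 0.221
Drum-2 feed = drum-1 vapor: z₂ = (0.5120, 0.2101, 0.0567, 0.2212).
Drum 2:
Material balance + equilibrium reduce to Σ zᵢ(Kᵢ−1)/(1+ψ₂(Kᵢ−1)) = 0.
g(0) = ΣzᵢKᵢ − 1 = 0.540 and g(1) = 1 − Σzᵢ/Kᵢ = -0.491, so a root lies in (0, 1).
Newton iteration, ψ₂⁰ = 0.41:
  ψ₂ = 0.410: g = 0.2218, g' = -0.695 → ψ₂ = 0.729
  ψ₂ = 0.729: g = -0.0320, g' = -1.011 → ψ₂ = 0.697
  ψ₂ = 0.697: g = -0.0011, g' = -0.941 → ψ₂ = 0.696
Converged at ψ₂ = 0.696.
  ethyl acetate: x = 0.277, y = 0.615
  2-propanol: x = 0.151, y = 0.236
  n-octane: x = 0.086, y = 0.044
  n-nonane: x = 0.485, y = 0.106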